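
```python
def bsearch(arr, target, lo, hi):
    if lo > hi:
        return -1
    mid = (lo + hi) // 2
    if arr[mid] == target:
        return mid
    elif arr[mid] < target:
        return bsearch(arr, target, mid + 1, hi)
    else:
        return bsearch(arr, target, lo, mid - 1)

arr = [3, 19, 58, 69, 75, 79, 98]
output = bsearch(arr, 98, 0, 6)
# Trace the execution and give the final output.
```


bsearch(arr, 98, 0, 6)
lo=0, hi=6, mid=3, arr[mid]=69
69 < 98, search right half
lo=4, hi=6, mid=5, arr[mid]=79
79 < 98, search right half
lo=6, hi=6, mid=6, arr[mid]=98
arr[6] == 98, found at index 6
= 6


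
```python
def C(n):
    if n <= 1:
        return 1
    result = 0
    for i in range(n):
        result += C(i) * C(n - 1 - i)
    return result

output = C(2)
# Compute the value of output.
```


C(2)
= sum of C(i) * C(2-1-i) for i in 0..1
  C(0)*C(1) = 1*1 = 1
  C(1)*C(0) = 1*1 = 1
= 1 + 1
= 2


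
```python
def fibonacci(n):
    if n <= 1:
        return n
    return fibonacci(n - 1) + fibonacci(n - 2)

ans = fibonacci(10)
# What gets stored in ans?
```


fibonacci(10)
= fibonacci(9) + fibonacci(8)
= (fibonacci(8) + fibonacci(7)) + fibonacci(8)
Computing bottom-up: fibonacci(0)=0, fibonacci(1)=1, fibonacci(2)=1, fibonacci(3)=2, fibonacci(4)=3, fibonacci(5)=5, fibonacci(6)=8, fibonacci(7)=13, fibonacci(8)=21, fibonacci(9)=34, fibonacci(10)=55
= 55


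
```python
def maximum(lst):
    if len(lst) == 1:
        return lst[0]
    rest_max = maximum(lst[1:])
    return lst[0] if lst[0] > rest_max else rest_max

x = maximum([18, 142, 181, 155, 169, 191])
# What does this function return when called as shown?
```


maximum([18, 142, 181, 155, 169, 191])
= compare 18 with maximum([142, 181, 155, 169, 191])
= compare 142 with maximum([181, 155, 169, 191])
= compare 181 with maximum([155, 169, 191])
= compare 155 with maximum([169, 191])
= compare 169 with maximum([191])
Base: maximum([191]) = 191
compare 169 with 191: max = 191
compare 155 with 191: max = 191
compare 181 with 191: max = 191
compare 142 with 191: max = 191
compare 18 with 191: max = 191
= 191


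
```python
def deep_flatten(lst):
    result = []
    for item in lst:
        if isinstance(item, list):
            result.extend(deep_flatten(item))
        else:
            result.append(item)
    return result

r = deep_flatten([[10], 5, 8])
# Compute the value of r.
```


deep_flatten([[10], 5, 8])
Processing each element:
  [10] is a list -> deep_flatten recursively -> [10]
  5 is not a list -> append 5
  8 is not a list -> append 8
= [10, 5, 8]


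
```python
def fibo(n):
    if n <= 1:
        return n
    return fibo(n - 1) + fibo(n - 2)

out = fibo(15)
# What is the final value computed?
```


fibo(15)
= fibo(14) + fibo(13)
= (fibo(13) + fibo(12)) + fibo(13)
Computing bottom-up: fibo(0)=0, fibo(1)=1, fibo(2)=1, fibo(3)=2, fibo(4)=3, fibo(5)=5, fibo(6)=8, fibo(7)=13, fibo(8)=21, fibo(9)=34, fibo(10)=55, fibo(11)=89, fibo(12)=144, fibo(13)=233, fibo(14)=377, fibo(15)=610
= 610


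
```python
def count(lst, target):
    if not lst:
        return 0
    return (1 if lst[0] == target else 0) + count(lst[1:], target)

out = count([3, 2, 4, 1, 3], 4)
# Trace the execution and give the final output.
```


count([3, 2, 4, 1, 3], 4)
lst[0]=3 != 4: 0 + count([2, 4, 1, 3], 4)
lst[0]=2 != 4: 0 + count([4, 1, 3], 4)
lst[0]=4 == 4: 1 + count([1, 3], 4)
lst[0]=1 != 4: 0 + count([3], 4)
lst[0]=3 != 4: 0 + count([], 4)
= 1


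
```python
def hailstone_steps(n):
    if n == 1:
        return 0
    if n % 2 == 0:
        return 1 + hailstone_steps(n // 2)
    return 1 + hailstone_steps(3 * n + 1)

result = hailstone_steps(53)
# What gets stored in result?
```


hailstone_steps(53)
53 is odd -> 3*53+1 = 160 -> hailstone_steps(160)
160 is even -> hailstone_steps(80)
80 is even -> hailstone_steps(40)
40 is even -> hailstone_steps(20)
20 is even -> hailstone_steps(10)
10 is even -> hailstone_steps(5)
5 is odd -> 3*5+1 = 16 -> hailstone_steps(16)
16 is even -> hailstone_steps(8)
8 is even -> hailstone_steps(4)
4 is even -> hailstone_steps(2)
2 is even -> hailstone_steps(1)
Reached 1 after 11 steps
= 11


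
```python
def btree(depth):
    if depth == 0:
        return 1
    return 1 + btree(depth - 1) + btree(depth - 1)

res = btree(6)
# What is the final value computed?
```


btree(6)
= 1 + btree(5) + btree(5)
= 1 + 2 * btree(5)
btree(k) = 2^(k+1) - 1
btree(0) = 1
btree(1) = 3
btree(2) = 7
btree(3) = 15
btree(4) = 31
btree(6) = 2^7 - 1 = 127


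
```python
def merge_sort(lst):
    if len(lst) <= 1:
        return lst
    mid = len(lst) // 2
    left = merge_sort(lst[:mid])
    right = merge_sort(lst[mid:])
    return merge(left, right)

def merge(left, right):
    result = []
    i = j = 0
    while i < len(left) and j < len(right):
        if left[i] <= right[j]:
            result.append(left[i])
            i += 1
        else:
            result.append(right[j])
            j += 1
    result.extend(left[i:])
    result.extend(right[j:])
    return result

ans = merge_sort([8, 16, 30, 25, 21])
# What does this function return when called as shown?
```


merge_sort([8, 16, 30, 25, 21])
Split into [8, 16] and [30, 25, 21]
Left sorted: [8, 16]
Right sorted: [21, 25, 30]
Merge [8, 16] and [21, 25, 30]
= [8, 16, 21, 25, 30]


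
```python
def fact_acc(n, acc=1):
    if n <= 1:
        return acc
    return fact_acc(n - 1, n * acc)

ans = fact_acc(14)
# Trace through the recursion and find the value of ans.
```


fact_acc(14, 1)
= fact_acc(13, 14 * 1) = fact_acc(13, 14)
= fact_acc(12, 13 * 14) = fact_acc(12, 182)
= fact_acc(11, 12 * 182) = fact_acc(11, 2184)
= fact_acc(10, 11 * 2184) = fact_acc(10, 24024)
= fact_acc(9, 10 * 24024) = fact_acc(9, 240240)
= fact_acc(8, 9 * 240240) = fact_acc(8, 2162160)
= fact_acc(7, 8 * 2162160) = fact_acc(7, 17297280)
= fact_acc(6, 7 * 17297280) = fact_acc(6, 121080960)
= fact_acc(5, 6 * 121080960) = fact_acc(5, 726485760)
= fact_acc(4, 5 * 726485760) = fact_acc(4, 3632428800)
= fact_acc(3, 4 * 3632428800) = fact_acc(3, 14529715200)
= fact_acc(2, 3 * 14529715200) = fact_acc(2, 43589145600)
= fact_acc(1, 2 * 43589145600) = fact_acc(1, 87178291200)
n <= 1, return acc = 87178291200


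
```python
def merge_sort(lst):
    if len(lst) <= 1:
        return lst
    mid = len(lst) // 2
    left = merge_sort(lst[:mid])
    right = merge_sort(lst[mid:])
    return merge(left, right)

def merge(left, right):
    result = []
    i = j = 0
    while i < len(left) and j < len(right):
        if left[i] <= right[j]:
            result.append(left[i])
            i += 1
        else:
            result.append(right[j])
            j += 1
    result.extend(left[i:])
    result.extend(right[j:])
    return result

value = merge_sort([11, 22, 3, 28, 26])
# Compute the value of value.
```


merge_sort([11, 22, 3, 28, 26])
Split into [11, 22] and [3, 28, 26]
Left sorted: [11, 22]
Right sorted: [3, 26, 28]
Merge [11, 22] and [3, 26, 28]
= [3, 11, 22, 26, 28]


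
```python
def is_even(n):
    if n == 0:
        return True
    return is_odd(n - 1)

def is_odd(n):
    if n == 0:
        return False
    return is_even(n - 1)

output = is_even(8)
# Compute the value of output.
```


is_even(8)
= is_odd(7)
= is_even(6)
= is_odd(5)
= is_even(4)
= is_odd(3)
= is_even(2)
= is_odd(1)
= is_even(0)
n == 0: return True
= True


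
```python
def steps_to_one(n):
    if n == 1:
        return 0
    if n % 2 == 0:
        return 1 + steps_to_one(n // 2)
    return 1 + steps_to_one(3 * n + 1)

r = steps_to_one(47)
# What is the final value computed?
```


steps_to_one(47)
47 is odd -> 3*47+1 = 142 -> steps_to_one(142)
142 is even -> steps_to_one(71)
71 is odd -> 3*71+1 = 214 -> steps_to_one(214)
214 is even -> steps_to_one(107)
107 is odd -> 3*107+1 = 322 -> steps_to_one(322)
322 is even -> steps_to_one(161)
161 is odd -> 3*161+1 = 484 -> steps_to_one(484)
484 is even -> steps_to_one(242)
242 is even -> steps_to_one(121)
121 is odd -> 3*121+1 = 364 -> steps_to_one(364)
364 is even -> steps_to_one(182)
182 is even -> steps_to_one(91)
91 is odd -> 3*91+1 = 274 -> steps_to_one(274)
274 is even -> steps_to_one(137)
137 is odd -> 3*137+1 = 412 -> steps_to_one(412)
412 is even -> steps_to_one(206)
206 is even -> steps_to_one(103)
103 is odd -> 3*103+1 = 310 -> steps_to_one(310)
310 is even -> steps_to_one(155)
155 is odd -> 3*155+1 = 466 -> steps_to_one(466)
466 is even -> steps_to_one(233)
233 is odd -> 3*233+1 = 700 -> steps_to_one(700)
700 is even -> steps_to_one(350)
350 is even -> steps_to_one(175)
175 is odd -> 3*175+1 = 526 -> steps_to_one(526)
526 is even -> steps_to_one(263)
263 is odd -> 3*263+1 = 790 -> steps_to_one(790)
790 is even -> steps_to_one(395)
395 is odd -> 3*395+1 = 1186 -> steps_to_one(1186)
1186 is even -> steps_to_one(593)
593 is odd -> 3*593+1 = 1780 -> steps_to_one(1780)
1780 is even -> steps_to_one(890)
890 is even -> steps_to_one(445)
445 is odd -> 3*445+1 = 1336 -> steps_to_one(1336)
1336 is even -> steps_to_one(668)
668 is even -> steps_to_one(334)
334 is even -> steps_to_one(167)
167 is odd -> 3*167+1 = 502 -> steps_to_one(502)
502 is even -> steps_to_one(251)
251 is odd -> 3*251+1 = 754 -> steps_to_one(754)
754 is even -> steps_to_one(377)
377 is odd -> 3*377+1 = 1132 -> steps_to_one(1132)
1132 is even -> steps_to_one(566)
566 is even -> steps_to_one(283)
283 is odd -> 3*283+1 = 850 -> steps_to_one(850)
850 is even -> steps_to_one(425)
425 is odd -> 3*425+1 = 1276 -> steps_to_one(1276)
1276 is even -> steps_to_one(638)
638 is even -> steps_to_one(319)
319 is odd -> 3*319+1 = 958 -> steps_to_one(958)
958 is even -> steps_to_one(479)
479 is odd -> 3*479+1 = 1438 -> steps_to_one(1438)
1438 is even -> steps_to_one(719)
719 is odd -> 3*719+1 = 2158 -> steps_to_one(2158)
2158 is even -> steps_to_one(1079)
1079 is odd -> 3*1079+1 = 3238 -> steps_to_one(3238)
3238 is even -> steps_to_one(1619)
1619 is odd -> 3*1619+1 = 4858 -> steps_to_one(4858)
4858 is even -> steps_to_one(2429)
2429 is odd -> 3*2429+1 = 7288 -> steps_to_one(7288)
7288 is even -> steps_to_one(3644)
3644 is even -> steps_to_one(1822)
1822 is even -> steps_to_one(911)
911 is odd -> 3*911+1 = 2734 -> steps_to_one(2734)
2734 is even -> steps_to_one(1367)
1367 is odd -> 3*1367+1 = 4102 -> steps_to_one(4102)
4102 is even -> steps_to_one(2051)
2051 is odd -> 3*2051+1 = 6154 -> steps_to_one(6154)
6154 is even -> steps_to_one(3077)
3077 is odd -> 3*3077+1 = 9232 -> steps_to_one(9232)
9232 is even -> steps_to_one(4616)
4616 is even -> steps_to_one(2308)
2308 is even -> steps_to_one(1154)
1154 is even -> steps_to_one(577)
577 is odd -> 3*577+1 = 1732 -> steps_to_one(1732)
1732 is even -> steps_to_one(866)
866 is even -> steps_to_one(433)
433 is odd -> 3*433+1 = 1300 -> steps_to_one(1300)
1300 is even -> steps_to_one(650)
650 is even -> steps_to_one(325)
325 is odd -> 3*325+1 = 976 -> steps_to_one(976)
976 is even -> steps_to_one(488)
488 is even -> steps_to_one(244)
244 is even -> steps_to_one(122)
122 is even -> steps_to_one(61)
61 is odd -> 3*61+1 = 184 -> steps_to_one(184)
184 is even -> steps_to_one(92)
92 is even -> steps_to_one(46)
46 is even -> steps_to_one(23)
23 is odd -> 3*23+1 = 70 -> steps_to_one(70)
70 is even -> steps_to_one(35)
35 is odd -> 3*35+1 = 106 -> steps_to_one(106)
106 is even -> steps_to_one(53)
53 is odd -> 3*53+1 = 160 -> steps_to_one(160)
160 is even -> steps_to_one(80)
80 is even -> steps_to_one(40)
40 is even -> steps_to_one(20)
20 is even -> steps_to_one(10)
10 is even -> steps_to_one(5)
5 is odd -> 3*5+1 = 16 -> steps_to_one(16)
16 is even -> steps_to_one(8)
8 is even -> steps_to_one(4)
4 is even -> steps_to_one(2)
2 is even -> steps_to_one(1)
Reached 1 after 104 steps
= 104


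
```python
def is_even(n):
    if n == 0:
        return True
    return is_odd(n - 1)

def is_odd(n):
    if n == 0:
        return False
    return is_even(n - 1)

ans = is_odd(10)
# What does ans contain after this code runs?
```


is_odd(10)
= is_even(9)
= is_odd(8)
= is_even(7)
= is_odd(6)
= is_even(5)
= is_odd(4)
= is_even(3)
= is_odd(2)
= is_even(1)
= is_odd(0)
n == 0: return False
= False


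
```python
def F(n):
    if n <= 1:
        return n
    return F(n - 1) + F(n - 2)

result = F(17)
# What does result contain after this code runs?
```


F(17)
= F(16) + F(15)
= (F(15) + F(14)) + F(15)
Computing bottom-up: F(0)=0, F(1)=1, F(2)=1, F(3)=2, F(4)=3, F(5)=5, F(6)=8, F(7)=13, F(8)=21, F(9)=34, F(10)=55, F(11)=89, F(12)=144, F(13)=233, F(14)=377, F(15)=610, F(16)=987, F(17)=1597
= 1597


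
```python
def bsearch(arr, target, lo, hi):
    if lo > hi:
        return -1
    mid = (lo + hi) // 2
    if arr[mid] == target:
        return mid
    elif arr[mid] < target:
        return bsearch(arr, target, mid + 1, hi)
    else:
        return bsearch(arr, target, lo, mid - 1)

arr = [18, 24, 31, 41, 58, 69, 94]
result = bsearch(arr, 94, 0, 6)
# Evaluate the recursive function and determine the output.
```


bsearch(arr, 94, 0, 6)
lo=0, hi=6, mid=3, arr[mid]=41
41 < 94, search right half
lo=4, hi=6, mid=5, arr[mid]=69
69 < 94, search right half
lo=6, hi=6, mid=6, arr[mid]=94
arr[6] == 94, found at index 6
= 6


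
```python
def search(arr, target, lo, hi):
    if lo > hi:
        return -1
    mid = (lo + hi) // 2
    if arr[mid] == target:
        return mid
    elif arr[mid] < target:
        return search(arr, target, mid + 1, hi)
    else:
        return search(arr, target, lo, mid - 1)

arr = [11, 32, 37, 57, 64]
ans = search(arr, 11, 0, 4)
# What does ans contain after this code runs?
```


search(arr, 11, 0, 4)
lo=0, hi=4, mid=2, arr[mid]=37
37 > 11, search left half
lo=0, hi=1, mid=0, arr[mid]=11
arr[0] == 11, found at index 0
= 0


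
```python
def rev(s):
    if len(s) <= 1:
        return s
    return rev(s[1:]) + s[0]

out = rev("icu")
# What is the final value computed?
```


rev("icu")
= rev("cu") + "i"
= rev("u") + "c" + "i"
= "u" + "c" + "i"
= "uci"


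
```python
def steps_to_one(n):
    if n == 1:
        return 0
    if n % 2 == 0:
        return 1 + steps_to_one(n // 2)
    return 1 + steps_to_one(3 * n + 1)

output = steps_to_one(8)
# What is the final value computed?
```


steps_to_one(8)
8 is even -> steps_to_one(4)
4 is even -> steps_to_one(2)
2 is even -> steps_to_one(1)
Reached 1 after 3 steps
= 3


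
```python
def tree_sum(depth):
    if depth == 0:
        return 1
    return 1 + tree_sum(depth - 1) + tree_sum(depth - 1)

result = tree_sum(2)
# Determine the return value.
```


tree_sum(2)
= 1 + tree_sum(1) + tree_sum(1)
= 1 + 2 * tree_sum(1)
tree_sum(k) = 2^(k+1) - 1
tree_sum(0) = 1
tree_sum(1) = 3
tree_sum(2) = 7
tree_sum(2) = 2^3 - 1 = 7


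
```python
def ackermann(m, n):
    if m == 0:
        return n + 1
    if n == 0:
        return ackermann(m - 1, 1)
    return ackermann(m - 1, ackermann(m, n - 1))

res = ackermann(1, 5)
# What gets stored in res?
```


ackermann(1, 5)
= ackermann(0, ackermann(1, 4))
First compute ackermann(1, 4) = 6
= ackermann(0, 6)
= 7


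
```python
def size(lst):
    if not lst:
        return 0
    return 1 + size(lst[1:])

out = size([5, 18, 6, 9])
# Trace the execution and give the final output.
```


size([5, 18, 6, 9])
= 1 + size([18, 6, 9])
= 1 + 1 + size([6, 9])
= 1 + 1 + 1 + size([9])
= 1 + 1 + 1 + 1 + size([])
= 1 + 1 + 1 + 1 + 0
= 4


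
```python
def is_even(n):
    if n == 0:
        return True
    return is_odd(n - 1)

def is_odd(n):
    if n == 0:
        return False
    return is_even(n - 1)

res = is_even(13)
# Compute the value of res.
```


is_even(13)
= is_odd(12)
= is_even(11)
= is_odd(10)
= is_even(9)
= is_odd(8)
= is_even(7)
= is_odd(6)
= is_even(5)
= is_odd(4)
= is_even(3)
= is_odd(2)
= is_even(1)
= is_odd(0)
n == 0: return False
= False


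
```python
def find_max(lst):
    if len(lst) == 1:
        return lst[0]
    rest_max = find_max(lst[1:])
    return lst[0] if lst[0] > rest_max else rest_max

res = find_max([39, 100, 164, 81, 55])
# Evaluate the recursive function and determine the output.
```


find_max([39, 100, 164, 81, 55])
= compare 39 with find_max([100, 164, 81, 55])
= compare 100 with find_max([164, 81, 55])
= compare 164 with find_max([81, 55])
= compare 81 with find_max([55])
Base: find_max([55]) = 55
compare 81 with 55: max = 81
compare 164 with 81: max = 164
compare 100 with 164: max = 164
compare 39 with 164: max = 164
= 164


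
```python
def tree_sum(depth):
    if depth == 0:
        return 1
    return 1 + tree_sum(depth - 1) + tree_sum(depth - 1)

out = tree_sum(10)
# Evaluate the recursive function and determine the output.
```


tree_sum(10)
= 1 + tree_sum(9) + tree_sum(9)
= 1 + 2 * tree_sum(9)
tree_sum(k) = 2^(k+1) - 1
tree_sum(0) = 1
tree_sum(1) = 3
tree_sum(2) = 7
tree_sum(3) = 15
tree_sum(4) = 31
tree_sum(10) = 2^11 - 1 = 2047


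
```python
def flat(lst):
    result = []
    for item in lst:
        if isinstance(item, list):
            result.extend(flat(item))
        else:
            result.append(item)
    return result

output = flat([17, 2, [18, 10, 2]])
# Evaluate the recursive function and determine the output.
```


flat([17, 2, [18, 10, 2]])
Processing each element:
  17 is not a list -> append 17
  2 is not a list -> append 2
  [18, 10, 2] is a list -> flat recursively -> [18, 10, 2]
= [17, 2, 18, 10, 2]


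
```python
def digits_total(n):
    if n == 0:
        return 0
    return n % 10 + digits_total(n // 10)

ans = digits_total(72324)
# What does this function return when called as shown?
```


digits_total(72324)
= 4 + digits_total(7232)
= 4 + 2 + digits_total(723)
= 4 + 2 + 3 + digits_total(72)
= 4 + 2 + 3 + 2 + digits_total(7)
= 4 + 2 + 3 + 2 + 7 + digits_total(0)
= 4 + 2 + 3 + 2 + 7 + 0
= 18


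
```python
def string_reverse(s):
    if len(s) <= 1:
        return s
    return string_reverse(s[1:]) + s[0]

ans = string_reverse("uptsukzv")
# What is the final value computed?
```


string_reverse("uptsukzv")
= string_reverse("ptsukzv") + "u"
= string_reverse("tsukzv") + "p" + "u"
= string_reverse("sukzv") + "t" + "p" + "u"
= string_reverse("ukzv") + "s" + "t" + "p" + "u"
= string_reverse("kzv") + "u" + "s" + "t" + "p" + "u"
= string_reverse("zv") + "k" + "u" + "s" + "t" + "p" + "u"
= string_reverse("v") + "z" + "k" + "u" + "s" + "t" + "p" + "u"
= "v" + "z" + "k" + "u" + "s" + "t" + "p" + "u"
= "vzkustpu"


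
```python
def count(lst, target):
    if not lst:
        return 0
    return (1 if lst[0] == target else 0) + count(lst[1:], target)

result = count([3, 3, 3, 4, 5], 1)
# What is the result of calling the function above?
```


count([3, 3, 3, 4, 5], 1)
lst[0]=3 != 1: 0 + count([3, 3, 4, 5], 1)
lst[0]=3 != 1: 0 + count([3, 4, 5], 1)
lst[0]=3 != 1: 0 + count([4, 5], 1)
lst[0]=4 != 1: 0 + count([5], 1)
lst[0]=5 != 1: 0 + count([], 1)
= 0


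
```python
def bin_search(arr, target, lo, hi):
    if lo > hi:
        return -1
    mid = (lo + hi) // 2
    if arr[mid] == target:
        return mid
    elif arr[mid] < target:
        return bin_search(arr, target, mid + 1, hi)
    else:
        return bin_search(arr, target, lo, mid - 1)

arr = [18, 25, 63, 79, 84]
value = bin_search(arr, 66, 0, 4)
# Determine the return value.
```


bin_search(arr, 66, 0, 4)
lo=0, hi=4, mid=2, arr[mid]=63
63 < 66, search right half
lo=3, hi=4, mid=3, arr[mid]=79
79 > 66, search left half
lo > hi, target not found, return -1
= -1


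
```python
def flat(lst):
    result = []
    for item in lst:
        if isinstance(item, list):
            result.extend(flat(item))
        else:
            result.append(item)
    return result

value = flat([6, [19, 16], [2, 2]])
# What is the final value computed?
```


flat([6, [19, 16], [2, 2]])
Processing each element:
  6 is not a list -> append 6
  [19, 16] is a list -> flat recursively -> [19, 16]
  [2, 2] is a list -> flat recursively -> [2, 2]
= [6, 19, 16, 2, 2]


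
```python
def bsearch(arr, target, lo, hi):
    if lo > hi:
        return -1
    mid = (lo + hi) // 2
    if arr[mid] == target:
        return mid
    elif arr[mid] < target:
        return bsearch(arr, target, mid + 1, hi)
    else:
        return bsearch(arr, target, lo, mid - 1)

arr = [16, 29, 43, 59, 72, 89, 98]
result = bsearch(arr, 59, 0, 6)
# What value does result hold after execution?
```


bsearch(arr, 59, 0, 6)
lo=0, hi=6, mid=3, arr[mid]=59
arr[3] == 59, found at index 3
= 3


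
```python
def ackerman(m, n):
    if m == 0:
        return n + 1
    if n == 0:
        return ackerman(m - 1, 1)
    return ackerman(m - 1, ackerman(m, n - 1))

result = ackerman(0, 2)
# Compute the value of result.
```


ackerman(0, 2)
m == 0: return 2 + 1 = 3
= 3


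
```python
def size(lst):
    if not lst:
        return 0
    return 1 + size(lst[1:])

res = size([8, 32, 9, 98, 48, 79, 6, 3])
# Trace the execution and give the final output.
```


size([8, 32, 9, 98, 48, 79, 6, 3])
= 1 + size([32, 9, 98, 48, 79, 6, 3])
= 1 + 1 + size([9, 98, 48, 79, 6, 3])
= 1 + 1 + 1 + size([98, 48, 79, 6, 3])
= 1 + 1 + 1 + 1 + size([48, 79, 6, 3])
= 1 + 1 + 1 + 1 + 1 + size([79, 6, 3])
= 1 + 1 + 1 + 1 + 1 + 1 + size([6, 3])
= 1 + 1 + 1 + 1 + 1 + 1 + 1 + size([3])
= 1 + 1 + 1 + 1 + 1 + 1 + 1 + 1 + size([])
= 1 + 1 + 1 + 1 + 1 + 1 + 1 + 1 + 0
= 8


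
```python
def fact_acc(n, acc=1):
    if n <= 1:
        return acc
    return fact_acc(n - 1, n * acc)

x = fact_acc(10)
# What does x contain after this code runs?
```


fact_acc(10, 1)
= fact_acc(9, 10 * 1) = fact_acc(9, 10)
= fact_acc(8, 9 * 10) = fact_acc(8, 90)
= fact_acc(7, 8 * 90) = fact_acc(7, 720)
= fact_acc(6, 7 * 720) = fact_acc(6, 5040)
= fact_acc(5, 6 * 5040) = fact_acc(5, 30240)
= fact_acc(4, 5 * 30240) = fact_acc(4, 151200)
= fact_acc(3, 4 * 151200) = fact_acc(3, 604800)
= fact_acc(2, 3 * 604800) = fact_acc(2, 1814400)
= fact_acc(1, 2 * 1814400) = fact_acc(1, 3628800)
n <= 1, return acc = 3628800


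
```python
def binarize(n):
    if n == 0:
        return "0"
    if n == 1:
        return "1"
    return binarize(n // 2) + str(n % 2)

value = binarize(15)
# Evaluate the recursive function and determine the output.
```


binarize(15)
= binarize(7) + "1"
= binarize(3) + "1" + "1"
= binarize(1) + "1" + "1" + "1"
= "1" + "1" + "1" + "1"
= "1111"


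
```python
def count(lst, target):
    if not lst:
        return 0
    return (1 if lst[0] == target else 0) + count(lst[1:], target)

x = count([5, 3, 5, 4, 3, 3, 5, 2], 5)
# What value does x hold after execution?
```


count([5, 3, 5, 4, 3, 3, 5, 2], 5)
lst[0]=5 == 5: 1 + count([3, 5, 4, 3, 3, 5, 2], 5)
lst[0]=3 != 5: 0 + count([5, 4, 3, 3, 5, 2], 5)
lst[0]=5 == 5: 1 + count([4, 3, 3, 5, 2], 5)
lst[0]=4 != 5: 0 + count([3, 3, 5, 2], 5)
lst[0]=3 != 5: 0 + count([3, 5, 2], 5)
lst[0]=3 != 5: 0 + count([5, 2], 5)
lst[0]=5 == 5: 1 + count([2], 5)
lst[0]=2 != 5: 0 + count([], 5)
= 3


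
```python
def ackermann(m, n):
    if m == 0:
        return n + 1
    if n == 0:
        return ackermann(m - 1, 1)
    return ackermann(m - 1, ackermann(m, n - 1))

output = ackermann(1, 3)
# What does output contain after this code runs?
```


ackermann(1, 3)
= ackermann(0, ackermann(1, 2))
First compute ackermann(1, 2) = 4
= ackermann(0, 4)
= 5


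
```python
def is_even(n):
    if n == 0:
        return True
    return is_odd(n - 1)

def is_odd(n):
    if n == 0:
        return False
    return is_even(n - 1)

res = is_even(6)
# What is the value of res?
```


is_even(6)
= is_odd(5)
= is_even(4)
= is_odd(3)
= is_even(2)
= is_odd(1)
= is_even(0)
n == 0: return True
= True


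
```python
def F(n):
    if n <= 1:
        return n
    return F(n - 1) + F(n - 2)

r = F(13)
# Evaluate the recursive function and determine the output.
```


F(13)
= F(12) + F(11)
= (F(11) + F(10)) + F(11)
Computing bottom-up: F(0)=0, F(1)=1, F(2)=1, F(3)=2, F(4)=3, F(5)=5, F(6)=8, F(7)=13, F(8)=21, F(9)=34, F(10)=55, F(11)=89, F(12)=144, F(13)=233
= 233


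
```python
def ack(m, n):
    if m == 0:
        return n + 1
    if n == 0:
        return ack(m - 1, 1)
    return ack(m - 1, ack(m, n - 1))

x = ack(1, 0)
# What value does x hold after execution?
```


ack(1, 0)
n == 0: return ack(0, 1)
= ack(0, 1) = 2
= 2


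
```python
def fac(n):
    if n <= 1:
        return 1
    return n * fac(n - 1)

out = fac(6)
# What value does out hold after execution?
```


fac(6)
= 6 * fac(5)
= 6 * 5 * fac(4)
= 6 * 5 * 4 * fac(3)
= 6 * 5 * 4 * 3 * fac(2)
= 6 * 5 * 4 * 3 * 2 * fac(1)
= 6 * 5 * 4 * 3 * 2 * 1
= 720


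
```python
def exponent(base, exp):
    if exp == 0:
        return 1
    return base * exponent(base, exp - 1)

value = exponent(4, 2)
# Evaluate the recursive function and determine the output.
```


exponent(4, 2)
= 4 * exponent(4, 1)
= 4 * 4 * exponent(4, 0)
= 4 * 4 * 1
= 16


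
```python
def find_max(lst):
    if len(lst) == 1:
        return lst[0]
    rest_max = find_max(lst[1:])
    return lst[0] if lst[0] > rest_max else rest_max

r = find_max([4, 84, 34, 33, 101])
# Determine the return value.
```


find_max([4, 84, 34, 33, 101])
= compare 4 with find_max([84, 34, 33, 101])
= compare 84 with find_max([34, 33, 101])
= compare 34 with find_max([33, 101])
= compare 33 with find_max([101])
Base: find_max([101]) = 101
compare 33 with 101: max = 101
compare 34 with 101: max = 101
compare 84 with 101: max = 101
compare 4 with 101: max = 101
= 101


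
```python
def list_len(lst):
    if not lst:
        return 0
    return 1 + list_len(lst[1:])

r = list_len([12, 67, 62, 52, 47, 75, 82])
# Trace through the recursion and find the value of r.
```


list_len([12, 67, 62, 52, 47, 75, 82])
= 1 + list_len([67, 62, 52, 47, 75, 82])
= 1 + 1 + list_len([62, 52, 47, 75, 82])
= 1 + 1 + 1 + list_len([52, 47, 75, 82])
= 1 + 1 + 1 + 1 + list_len([47, 75, 82])
= 1 + 1 + 1 + 1 + 1 + list_len([75, 82])
= 1 + 1 + 1 + 1 + 1 + 1 + list_len([82])
= 1 + 1 + 1 + 1 + 1 + 1 + 1 + list_len([])
= 1 + 1 + 1 + 1 + 1 + 1 + 1 + 0
= 7


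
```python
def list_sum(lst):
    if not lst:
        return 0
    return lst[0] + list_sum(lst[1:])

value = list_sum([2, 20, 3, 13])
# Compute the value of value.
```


list_sum([2, 20, 3, 13])
= 2 + list_sum([20, 3, 13])
= 2 + 20 + list_sum([3, 13])
= 2 + 20 + 3 + list_sum([13])
= 2 + 20 + 3 + 13 + list_sum([])
= 2 + 20 + 3 + 13 + 0
= 38


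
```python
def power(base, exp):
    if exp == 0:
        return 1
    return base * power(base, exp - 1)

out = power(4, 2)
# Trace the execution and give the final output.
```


power(4, 2)
= 4 * power(4, 1)
= 4 * 4 * power(4, 0)
= 4 * 4 * 1
= 16


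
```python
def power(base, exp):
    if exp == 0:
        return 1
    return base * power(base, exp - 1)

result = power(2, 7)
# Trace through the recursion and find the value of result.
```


power(2, 7)
= 2 * power(2, 6)
= 2 * 2 * power(2, 5)
= 2 * 2 * 2 * power(2, 4)
= 2 * 2 * 2 * 2 * power(2, 3)
= 2 * 2 * 2 * 2 * 2 * power(2, 2)
= 2 * 2 * 2 * 2 * 2 * 2 * power(2, 1)
= 2 * 2 * 2 * 2 * 2 * 2 * 2 * power(2, 0)
= 2 * 2 * 2 * 2 * 2 * 2 * 2 * 1
= 128


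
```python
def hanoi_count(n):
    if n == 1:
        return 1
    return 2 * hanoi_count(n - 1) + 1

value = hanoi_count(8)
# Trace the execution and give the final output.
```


hanoi_count(8)
= 2 * hanoi_count(7) + 1
= 2 * (2 * hanoi_count(6) + 1) + 1
= 2 * (2 * (2 * hanoi_count(5) + 1) + 1) + 1
= 2 * (2 * (2 * (2 * hanoi_count(4) + 1) + 1) + 1) + 1
= 2 * (2 * (2 * (2 * (2 * hanoi_count(3) + 1) + 1) + 1) + 1) + 1
= 2 * (2 * (2 * (2 * (2 * (2 * hanoi_count(2) + 1) + 1) + 1) + 1) + 1) + 1
= 2 * (2 * (2 * (2 * (2 * (2 * (2 * hanoi_count(1) + 1) + 1) + 1) + 1) + 1) + 1) + 1
Now compute bottom-up:
hanoi_count(1) = 1
hanoi_count(2) = 2 * 1 + 1 = 3
hanoi_count(3) = 2 * 3 + 1 = 7
hanoi_count(4) = 2 * 7 + 1 = 15
hanoi_count(5) = 2 * 15 + 1 = 31
hanoi_count(6) = 2 * 31 + 1 = 63
hanoi_count(7) = 2 * 63 + 1 = 127
hanoi_count(8) = 2 * 127 + 1 = 255
= 255


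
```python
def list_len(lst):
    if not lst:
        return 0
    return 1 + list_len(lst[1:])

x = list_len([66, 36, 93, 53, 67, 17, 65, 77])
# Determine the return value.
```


list_len([66, 36, 93, 53, 67, 17, 65, 77])
= 1 + list_len([36, 93, 53, 67, 17, 65, 77])
= 1 + 1 + list_len([93, 53, 67, 17, 65, 77])
= 1 + 1 + 1 + list_len([53, 67, 17, 65, 77])
= 1 + 1 + 1 + 1 + list_len([67, 17, 65, 77])
= 1 + 1 + 1 + 1 + 1 + list_len([17, 65, 77])
= 1 + 1 + 1 + 1 + 1 + 1 + list_len([65, 77])
= 1 + 1 + 1 + 1 + 1 + 1 + 1 + list_len([77])
= 1 + 1 + 1 + 1 + 1 + 1 + 1 + 1 + list_len([])
= 1 + 1 + 1 + 1 + 1 + 1 + 1 + 1 + 0
= 8


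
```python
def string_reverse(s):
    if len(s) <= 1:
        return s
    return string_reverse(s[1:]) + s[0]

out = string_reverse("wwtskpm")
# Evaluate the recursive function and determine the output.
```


string_reverse("wwtskpm")
= string_reverse("wtskpm") + "w"
= string_reverse("tskpm") + "w" + "w"
= string_reverse("skpm") + "t" + "w" + "w"
= string_reverse("kpm") + "s" + "t" + "w" + "w"
= string_reverse("pm") + "k" + "s" + "t" + "w" + "w"
= string_reverse("m") + "p" + "k" + "s" + "t" + "w" + "w"
= "m" + "p" + "k" + "s" + "t" + "w" + "w"
= "mpkstww"


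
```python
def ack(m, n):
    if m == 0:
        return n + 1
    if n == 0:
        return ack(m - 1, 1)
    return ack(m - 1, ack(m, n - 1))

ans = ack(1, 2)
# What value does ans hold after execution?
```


ack(1, 2)
= ack(0, ack(1, 1))
First compute ack(1, 1) = 3
= ack(0, 3)
= 4


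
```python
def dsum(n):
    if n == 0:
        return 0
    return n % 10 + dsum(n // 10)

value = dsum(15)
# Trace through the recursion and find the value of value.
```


dsum(15)
= 5 + dsum(1)
= 5 + 1 + dsum(0)
= 5 + 1 + 0
= 6


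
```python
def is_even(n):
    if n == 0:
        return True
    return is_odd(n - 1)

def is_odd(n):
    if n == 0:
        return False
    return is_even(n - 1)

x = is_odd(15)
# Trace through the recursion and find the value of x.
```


is_odd(15)
= is_even(14)
= is_odd(13)
= is_even(12)
= is_odd(11)
= is_even(10)
= is_odd(9)
= is_even(8)
= is_odd(7)
= is_even(6)
= is_odd(5)
= is_even(4)
= is_odd(3)
= is_even(2)
= is_odd(1)
= is_even(0)
n == 0: return True
= True


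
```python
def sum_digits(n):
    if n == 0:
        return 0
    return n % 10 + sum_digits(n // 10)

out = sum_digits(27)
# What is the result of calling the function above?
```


sum_digits(27)
= 7 + sum_digits(2)
= 7 + 2 + sum_digits(0)
= 7 + 2 + 0
= 9


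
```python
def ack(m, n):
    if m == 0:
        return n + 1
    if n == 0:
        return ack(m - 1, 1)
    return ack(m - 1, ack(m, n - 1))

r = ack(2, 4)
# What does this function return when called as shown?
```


ack(2, 4)
= ack(1, ack(2, 3))
First compute ack(2, 3) = 9
= ack(1, 9)
= 11


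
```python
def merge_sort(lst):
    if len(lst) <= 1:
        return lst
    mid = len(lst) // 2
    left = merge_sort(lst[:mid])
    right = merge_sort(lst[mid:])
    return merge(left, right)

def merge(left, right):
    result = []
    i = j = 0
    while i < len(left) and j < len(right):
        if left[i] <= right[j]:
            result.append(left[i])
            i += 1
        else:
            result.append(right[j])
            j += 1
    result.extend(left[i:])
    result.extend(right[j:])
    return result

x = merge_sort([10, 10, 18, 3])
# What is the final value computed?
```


merge_sort([10, 10, 18, 3])
Split into [10, 10] and [18, 3]
Left sorted: [10, 10]
Right sorted: [3, 18]
Merge [10, 10] and [3, 18]
= [3, 10, 10, 18]


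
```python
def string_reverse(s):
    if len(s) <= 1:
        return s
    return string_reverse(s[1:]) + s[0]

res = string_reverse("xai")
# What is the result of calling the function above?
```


string_reverse("xai")
= string_reverse("ai") + "x"
= string_reverse("i") + "a" + "x"
= "i" + "a" + "x"
= "iax"


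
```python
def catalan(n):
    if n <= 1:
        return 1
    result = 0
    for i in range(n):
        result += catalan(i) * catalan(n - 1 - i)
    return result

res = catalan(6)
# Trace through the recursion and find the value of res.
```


catalan(6)
= sum of catalan(i) * catalan(6-1-i) for i in 0..5
First compute sub-values bottom-up:
  catalan(0) = 1, catalan(1) = 1
  catalan(2) = 1*1 + 1*1 = 2
  catalan(3) = 1*2 + 1*1 + 2*1 = 5
  catalan(4) = 1*5 + 1*2 + 2*1 + 5*1 = 14
  catalan(5) = 1*14 + 1*5 + 2*2 + 5*1 + 14*1 = 42
Now catalan(6):
  catalan(0)*catalan(5) = 1*42 = 42
  catalan(1)*catalan(4) = 1*14 = 14
  catalan(2)*catalan(3) = 2*5 = 10
  catalan(3)*catalan(2) = 5*2 = 10
  catalan(4)*catalan(1) = 14*1 = 14
  catalan(5)*catalan(0) = 42*1 = 42
= 42 + 14 + 10 + 10 + 14 + 42
= 132


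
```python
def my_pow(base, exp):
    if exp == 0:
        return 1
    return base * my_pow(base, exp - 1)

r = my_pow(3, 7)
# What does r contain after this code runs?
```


my_pow(3, 7)
= 3 * my_pow(3, 6)
= 3 * 3 * my_pow(3, 5)
= 3 * 3 * 3 * my_pow(3, 4)
= 3 * 3 * 3 * 3 * my_pow(3, 3)
= 3 * 3 * 3 * 3 * 3 * my_pow(3, 2)
= 3 * 3 * 3 * 3 * 3 * 3 * my_pow(3, 1)
= 3 * 3 * 3 * 3 * 3 * 3 * 3 * my_pow(3, 0)
= 3 * 3 * 3 * 3 * 3 * 3 * 3 * 1
= 2187


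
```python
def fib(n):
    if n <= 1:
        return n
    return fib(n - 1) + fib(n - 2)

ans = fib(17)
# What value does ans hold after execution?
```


fib(17)
= fib(16) + fib(15)
= (fib(15) + fib(14)) + fib(15)
Computing bottom-up: fib(0)=0, fib(1)=1, fib(2)=1, fib(3)=2, fib(4)=3, fib(5)=5, fib(6)=8, fib(7)=13, fib(8)=21, fib(9)=34, fib(10)=55, fib(11)=89, fib(12)=144, fib(13)=233, fib(14)=377, fib(15)=610, fib(16)=987, fib(17)=1597
= 1597


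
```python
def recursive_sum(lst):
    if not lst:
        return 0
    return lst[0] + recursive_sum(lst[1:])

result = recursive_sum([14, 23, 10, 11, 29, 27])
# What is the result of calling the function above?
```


recursive_sum([14, 23, 10, 11, 29, 27])
= 14 + recursive_sum([23, 10, 11, 29, 27])
= 14 + 23 + recursive_sum([10, 11, 29, 27])
= 14 + 23 + 10 + recursive_sum([11, 29, 27])
= 14 + 23 + 10 + 11 + recursive_sum([29, 27])
= 14 + 23 + 10 + 11 + 29 + recursive_sum([27])
= 14 + 23 + 10 + 11 + 29 + 27 + recursive_sum([])
= 14 + 23 + 10 + 11 + 29 + 27 + 0
= 114


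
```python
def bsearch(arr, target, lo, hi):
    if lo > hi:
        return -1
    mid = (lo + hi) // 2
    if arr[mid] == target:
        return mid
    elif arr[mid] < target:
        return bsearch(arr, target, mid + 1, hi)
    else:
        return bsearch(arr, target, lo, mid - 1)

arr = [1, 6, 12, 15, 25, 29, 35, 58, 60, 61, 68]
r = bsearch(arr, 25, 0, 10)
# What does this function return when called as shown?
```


bsearch(arr, 25, 0, 10)
lo=0, hi=10, mid=5, arr[mid]=29
29 > 25, search left half
lo=0, hi=4, mid=2, arr[mid]=12
12 < 25, search right half
lo=3, hi=4, mid=3, arr[mid]=15
15 < 25, search right half
lo=4, hi=4, mid=4, arr[mid]=25
arr[4] == 25, found at index 4
= 4


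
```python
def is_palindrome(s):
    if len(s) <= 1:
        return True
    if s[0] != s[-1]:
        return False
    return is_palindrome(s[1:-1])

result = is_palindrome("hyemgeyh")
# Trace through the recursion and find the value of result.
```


is_palindrome("hyemgeyh")
"hyemgeyh": s[0]='h' == s[-1]='h' -> is_palindrome("yemgey")
"yemgey": s[0]='y' == s[-1]='y' -> is_palindrome("emge")
"emge": s[0]='e' == s[-1]='e' -> is_palindrome("mg")
"mg": s[0]='m' != s[-1]='g' -> False
= False


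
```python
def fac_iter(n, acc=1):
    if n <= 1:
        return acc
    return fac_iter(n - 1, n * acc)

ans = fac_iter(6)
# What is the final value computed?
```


fac_iter(6, 1)
= fac_iter(5, 6 * 1) = fac_iter(5, 6)
= fac_iter(4, 5 * 6) = fac_iter(4, 30)
= fac_iter(3, 4 * 30) = fac_iter(3, 120)
= fac_iter(2, 3 * 120) = fac_iter(2, 360)
= fac_iter(1, 2 * 360) = fac_iter(1, 720)
n <= 1, return acc = 720


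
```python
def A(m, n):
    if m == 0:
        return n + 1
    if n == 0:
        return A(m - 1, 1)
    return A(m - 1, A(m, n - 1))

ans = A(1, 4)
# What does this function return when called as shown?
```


A(1, 4)
= A(0, A(1, 3))
First compute A(1, 3) = 5
= A(0, 5)
= 6


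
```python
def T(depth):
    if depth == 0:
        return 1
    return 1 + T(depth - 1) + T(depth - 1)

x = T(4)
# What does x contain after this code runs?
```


T(4)
= 1 + T(3) + T(3)
= 1 + 2 * T(3)
T(k) = 2^(k+1) - 1
T(0) = 1
T(1) = 3
T(2) = 7
T(3) = 15
T(4) = 31
T(4) = 2^5 - 1 = 31


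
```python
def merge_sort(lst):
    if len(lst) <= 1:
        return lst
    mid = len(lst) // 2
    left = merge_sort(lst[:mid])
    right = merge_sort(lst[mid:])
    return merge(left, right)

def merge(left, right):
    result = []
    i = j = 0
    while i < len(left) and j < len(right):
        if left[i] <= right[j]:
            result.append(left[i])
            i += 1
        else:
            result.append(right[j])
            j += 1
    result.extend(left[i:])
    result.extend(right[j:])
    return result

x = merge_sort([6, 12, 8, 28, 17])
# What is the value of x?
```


merge_sort([6, 12, 8, 28, 17])
Split into [6, 12] and [8, 28, 17]
Left sorted: [6, 12]
Right sorted: [8, 17, 28]
Merge [6, 12] and [8, 17, 28]
= [6, 8, 12, 17, 28]


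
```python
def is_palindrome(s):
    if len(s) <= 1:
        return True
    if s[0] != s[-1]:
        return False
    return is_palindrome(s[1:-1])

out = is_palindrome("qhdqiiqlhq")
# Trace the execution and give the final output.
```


is_palindrome("qhdqiiqlhq")
"qhdqiiqlhq": s[0]='q' == s[-1]='q' -> is_palindrome("hdqiiqlh")
"hdqiiqlh": s[0]='h' == s[-1]='h' -> is_palindrome("dqiiql")
"dqiiql": s[0]='d' != s[-1]='l' -> False
= False


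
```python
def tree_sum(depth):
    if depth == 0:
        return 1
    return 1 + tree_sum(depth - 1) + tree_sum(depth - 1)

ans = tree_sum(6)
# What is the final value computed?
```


tree_sum(6)
= 1 + tree_sum(5) + tree_sum(5)
= 1 + 2 * tree_sum(5)
tree_sum(k) = 2^(k+1) - 1
tree_sum(0) = 1
tree_sum(1) = 3
tree_sum(2) = 7
tree_sum(3) = 15
tree_sum(4) = 31
tree_sum(6) = 2^7 - 1 = 127


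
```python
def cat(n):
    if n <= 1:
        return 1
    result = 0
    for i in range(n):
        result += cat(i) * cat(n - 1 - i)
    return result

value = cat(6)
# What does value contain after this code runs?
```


cat(6)
= sum of cat(i) * cat(6-1-i) for i in 0..5
First compute sub-values bottom-up:
  cat(0) = 1, cat(1) = 1
  cat(2) = 1*1 + 1*1 = 2
  cat(3) = 1*2 + 1*1 + 2*1 = 5
  cat(4) = 1*5 + 1*2 + 2*1 + 5*1 = 14
  cat(5) = 1*14 + 1*5 + 2*2 + 5*1 + 14*1 = 42
Now cat(6):
  cat(0)*cat(5) = 1*42 = 42
  cat(1)*cat(4) = 1*14 = 14
  cat(2)*cat(3) = 2*5 = 10
  cat(3)*cat(2) = 5*2 = 10
  cat(4)*cat(1) = 14*1 = 14
  cat(5)*cat(0) = 42*1 = 42
= 42 + 14 + 10 + 10 + 14 + 42
= 132


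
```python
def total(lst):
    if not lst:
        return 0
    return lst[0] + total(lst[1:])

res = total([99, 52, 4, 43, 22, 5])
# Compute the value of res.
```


total([99, 52, 4, 43, 22, 5])
= 99 + total([52, 4, 43, 22, 5])
= 99 + 52 + total([4, 43, 22, 5])
= 99 + 52 + 4 + total([43, 22, 5])
= 99 + 52 + 4 + 43 + total([22, 5])
= 99 + 52 + 4 + 43 + 22 + total([5])
= 99 + 52 + 4 + 43 + 22 + 5 + total([])
= 99 + 52 + 4 + 43 + 22 + 5 + 0
= 225


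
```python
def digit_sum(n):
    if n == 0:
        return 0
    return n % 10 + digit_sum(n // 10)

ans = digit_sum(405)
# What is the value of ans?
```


digit_sum(405)
= 5 + digit_sum(40)
= 5 + 0 + digit_sum(4)
= 5 + 0 + 4 + digit_sum(0)
= 5 + 0 + 4 + 0
= 9


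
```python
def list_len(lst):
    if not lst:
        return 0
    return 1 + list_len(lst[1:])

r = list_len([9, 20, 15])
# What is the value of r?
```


list_len([9, 20, 15])
= 1 + list_len([20, 15])
= 1 + 1 + list_len([15])
= 1 + 1 + 1 + list_len([])
= 1 + 1 + 1 + 0
= 3


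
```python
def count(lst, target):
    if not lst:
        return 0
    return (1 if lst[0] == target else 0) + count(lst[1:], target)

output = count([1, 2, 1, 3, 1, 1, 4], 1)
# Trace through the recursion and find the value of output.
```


count([1, 2, 1, 3, 1, 1, 4], 1)
lst[0]=1 == 1: 1 + count([2, 1, 3, 1, 1, 4], 1)
lst[0]=2 != 1: 0 + count([1, 3, 1, 1, 4], 1)
lst[0]=1 == 1: 1 + count([3, 1, 1, 4], 1)
lst[0]=3 != 1: 0 + count([1, 1, 4], 1)
lst[0]=1 == 1: 1 + count([1, 4], 1)
lst[0]=1 == 1: 1 + count([4], 1)
lst[0]=4 != 1: 0 + count([], 1)
= 4


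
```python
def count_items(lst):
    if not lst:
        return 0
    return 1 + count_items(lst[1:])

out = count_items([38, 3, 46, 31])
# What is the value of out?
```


count_items([38, 3, 46, 31])
= 1 + count_items([3, 46, 31])
= 1 + 1 + count_items([46, 31])
= 1 + 1 + 1 + count_items([31])
= 1 + 1 + 1 + 1 + count_items([])
= 1 + 1 + 1 + 1 + 0
= 4
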